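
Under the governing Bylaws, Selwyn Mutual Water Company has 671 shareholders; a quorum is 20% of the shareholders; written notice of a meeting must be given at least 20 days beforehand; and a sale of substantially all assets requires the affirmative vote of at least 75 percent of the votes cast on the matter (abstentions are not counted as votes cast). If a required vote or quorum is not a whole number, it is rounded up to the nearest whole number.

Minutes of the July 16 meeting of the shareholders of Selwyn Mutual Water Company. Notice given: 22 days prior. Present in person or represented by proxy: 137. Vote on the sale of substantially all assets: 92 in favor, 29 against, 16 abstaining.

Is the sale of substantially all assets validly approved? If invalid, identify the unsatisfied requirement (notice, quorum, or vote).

Notice: 22 days given; 20 required. Satisfied.
Quorum: 20% of 671 = 134.20, rounded up to 135; 137 present. Satisfied.
Vote: requires three-fourths of the votes cast (137 − 16 abstaining = 121); 3/4 of 121 = 90.75, rounded up to 91, so 91 needed; 92 in favor. Satisfied.

Valid — all requirements satisfied.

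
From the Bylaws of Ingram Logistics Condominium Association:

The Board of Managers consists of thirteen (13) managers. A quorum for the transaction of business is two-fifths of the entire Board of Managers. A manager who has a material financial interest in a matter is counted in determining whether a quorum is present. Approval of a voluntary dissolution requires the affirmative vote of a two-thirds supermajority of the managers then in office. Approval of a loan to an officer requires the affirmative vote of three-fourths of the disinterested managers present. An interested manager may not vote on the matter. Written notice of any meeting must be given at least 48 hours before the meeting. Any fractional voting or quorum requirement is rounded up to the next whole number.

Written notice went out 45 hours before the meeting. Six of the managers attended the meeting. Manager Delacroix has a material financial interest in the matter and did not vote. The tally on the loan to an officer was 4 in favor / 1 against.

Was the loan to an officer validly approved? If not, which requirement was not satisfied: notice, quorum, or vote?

Invalid — notice requirement not satisfied.

Notice: 45 hours given; 48 required (45 < 48). Not satisfied.
Quorum: 6 present (interested managers count toward quorum); quorum is 6. Satisfied.
Vote: the loan to an officer requires three-fourths of the disinterested managers present (6 − 1 = 5). 3/4 of 5 = 3.75, rounded up to 4, so 4 affirmative votes are needed; 4 voted in favor. Satisfied.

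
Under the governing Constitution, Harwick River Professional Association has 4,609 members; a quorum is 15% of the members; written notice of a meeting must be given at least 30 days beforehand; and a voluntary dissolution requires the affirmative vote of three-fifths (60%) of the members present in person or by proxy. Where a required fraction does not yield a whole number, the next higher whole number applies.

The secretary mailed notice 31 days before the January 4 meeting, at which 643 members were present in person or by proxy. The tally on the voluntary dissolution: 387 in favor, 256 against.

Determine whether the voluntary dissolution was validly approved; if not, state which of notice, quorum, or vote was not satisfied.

Notice: 31 days given; 30 required. Satisfied.
Quorum: 15% of 4,609 = 691.35, rounded up to 692; 643 present. Not satisfied.
Vote: requires three-fifths of those present (643); 3/5 of 643 = 385.80, rounded up to 386, so 386 needed; 387 in favor. Satisfied.

Invalid — quorum requirement not satisfied.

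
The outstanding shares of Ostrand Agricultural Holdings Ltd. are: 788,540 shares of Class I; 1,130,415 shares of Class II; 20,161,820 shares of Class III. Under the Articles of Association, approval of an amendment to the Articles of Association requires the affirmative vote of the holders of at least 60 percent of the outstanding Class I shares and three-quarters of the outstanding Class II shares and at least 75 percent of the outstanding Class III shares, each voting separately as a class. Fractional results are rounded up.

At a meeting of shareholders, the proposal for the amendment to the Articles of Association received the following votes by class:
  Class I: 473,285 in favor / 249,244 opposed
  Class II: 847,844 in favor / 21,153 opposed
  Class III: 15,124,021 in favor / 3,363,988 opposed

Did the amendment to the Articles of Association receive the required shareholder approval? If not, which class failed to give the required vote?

Class I: 3/5 of 788540 = 473124; 473,124 required, 473,285 in favor — approved.
Class II: 3/4 of 1130415 = 847811.25, rounded up to 847812; 847,812 required, 847,844 in favor — approved.
Class III: 3/4 of 20161820 = 15121365; 15,121,365 required, 15,124,021 in favor — approved.

Approved — every class gave the required vote.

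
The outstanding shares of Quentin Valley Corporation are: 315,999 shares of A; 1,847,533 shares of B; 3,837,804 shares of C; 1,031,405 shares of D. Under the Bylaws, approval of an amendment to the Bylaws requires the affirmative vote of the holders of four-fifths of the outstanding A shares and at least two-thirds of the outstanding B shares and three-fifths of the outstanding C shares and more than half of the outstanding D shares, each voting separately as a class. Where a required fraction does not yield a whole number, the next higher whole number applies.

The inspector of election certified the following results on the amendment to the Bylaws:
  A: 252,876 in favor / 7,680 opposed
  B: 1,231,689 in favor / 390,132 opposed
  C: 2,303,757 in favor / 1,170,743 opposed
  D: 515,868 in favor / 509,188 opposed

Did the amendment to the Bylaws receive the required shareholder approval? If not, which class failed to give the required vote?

A: 4/5 of 315999 = 252799.20, rounded up to 252800; 252,800 required, 252,876 in favor — approved.
B: 2/3 of 1847533 = 1231688.67, rounded up to 1231689; 1,231,689 required, 1,231,689 in favor — approved.
C: 3/5 of 3837804 = 2302682.40, rounded up to 2302683; 2,302,683 required, 2,303,757 in favor — approved.
D: a majority of 1031405 is 515703; 515,703 required, 515,868 in favor — approved.

Approved — every class gave the required vote.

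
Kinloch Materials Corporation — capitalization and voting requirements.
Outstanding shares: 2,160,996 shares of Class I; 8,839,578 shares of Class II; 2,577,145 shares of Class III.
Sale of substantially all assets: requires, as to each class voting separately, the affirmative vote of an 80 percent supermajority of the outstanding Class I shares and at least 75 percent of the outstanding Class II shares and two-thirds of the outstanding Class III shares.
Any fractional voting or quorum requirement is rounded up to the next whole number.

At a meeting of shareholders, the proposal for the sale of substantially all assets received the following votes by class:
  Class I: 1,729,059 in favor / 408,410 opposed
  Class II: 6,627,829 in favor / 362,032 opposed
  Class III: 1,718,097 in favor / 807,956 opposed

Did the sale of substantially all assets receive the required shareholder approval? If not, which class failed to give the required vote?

Class I: 4/5 of 2160996 = 1728796.80, rounded up to 1728797; 1,728,797 required, 1,729,059 in favor — approved.
Class II: 3/4 of 8839578 = 6629683.50, rounded up to 6629684; 6,629,684 required, 6,627,829 in favor — not approved.
Class III: 2/3 of 2577145 = 1718096.67, rounded up to 1718097; 1,718,097 required, 1,718,097 in favor — approved.

Not approved — the Class II shares did not give the required vote.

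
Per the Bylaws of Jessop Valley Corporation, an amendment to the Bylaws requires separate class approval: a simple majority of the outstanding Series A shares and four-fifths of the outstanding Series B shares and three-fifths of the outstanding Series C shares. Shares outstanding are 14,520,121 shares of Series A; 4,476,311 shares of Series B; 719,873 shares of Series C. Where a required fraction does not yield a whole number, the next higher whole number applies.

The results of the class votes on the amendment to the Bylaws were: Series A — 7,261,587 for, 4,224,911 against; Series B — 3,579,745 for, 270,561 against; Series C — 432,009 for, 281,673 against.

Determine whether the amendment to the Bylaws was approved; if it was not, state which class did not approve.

Series A: a majority of 14520121 is 7260061; 7,260,061 required, 7,261,587 in favor — approved.
Series B: 4/5 of 4476311 = 3581048.80, rounded up to 3581049; 3,581,049 required, 3,579,745 in favor — not approved.
Series C: 3/5 of 719873 = 431923.80, rounded up to 431924; 431,924 required, 432,009 in favor — approved.

Not approved — the Series B shares did not give the required vote.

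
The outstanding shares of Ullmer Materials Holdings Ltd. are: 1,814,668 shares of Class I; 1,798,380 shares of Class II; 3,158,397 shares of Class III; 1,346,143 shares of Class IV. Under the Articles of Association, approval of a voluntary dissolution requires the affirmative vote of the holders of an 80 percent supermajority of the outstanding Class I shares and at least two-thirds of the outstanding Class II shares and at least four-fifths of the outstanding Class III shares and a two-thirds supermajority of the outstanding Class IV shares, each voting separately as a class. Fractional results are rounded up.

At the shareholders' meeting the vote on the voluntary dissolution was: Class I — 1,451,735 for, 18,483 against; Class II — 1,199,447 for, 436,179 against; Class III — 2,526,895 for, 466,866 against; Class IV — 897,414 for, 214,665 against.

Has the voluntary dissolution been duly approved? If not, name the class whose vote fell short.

Not approved — the Class IV shares did not give the required vote.

Class I: 4/5 of 1814668 = 1451734.40, rounded up to 1451735; 1,451,735 required, 1,451,735 in favor — approved.
Class II: 2/3 of 1798380 = 1198920; 1,198,920 required, 1,199,447 in favor — approved.
Class III: 4/5 of 3158397 = 2526717.60, rounded up to 2526718; 2,526,718 required, 2,526,895 in favor — approved.
Class IV: 2/3 of 1346143 = 897428.67, rounded up to 897429; 897,429 required, 897,414 in favor — not approved.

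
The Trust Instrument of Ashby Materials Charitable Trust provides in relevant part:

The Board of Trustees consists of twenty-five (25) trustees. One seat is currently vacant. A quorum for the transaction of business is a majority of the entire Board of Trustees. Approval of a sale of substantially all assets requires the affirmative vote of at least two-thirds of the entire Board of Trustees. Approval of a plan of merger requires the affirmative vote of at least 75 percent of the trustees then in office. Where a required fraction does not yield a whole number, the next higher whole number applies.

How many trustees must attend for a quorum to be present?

A majority of 25 is 13.

13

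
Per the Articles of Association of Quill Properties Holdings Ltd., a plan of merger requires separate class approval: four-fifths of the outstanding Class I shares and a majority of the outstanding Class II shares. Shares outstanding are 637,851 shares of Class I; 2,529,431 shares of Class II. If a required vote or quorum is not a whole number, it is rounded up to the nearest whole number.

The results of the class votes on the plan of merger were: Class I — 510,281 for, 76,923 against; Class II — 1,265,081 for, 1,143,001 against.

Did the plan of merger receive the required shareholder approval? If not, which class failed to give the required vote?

Class I: 4/5 of 637851 = 510280.80, rounded up to 510281; 510,281 required, 510,281 in favor — approved.
Class II: a majority of 2529431 is 1264716; 1,264,716 required, 1,265,081 in favor — approved.

Approved — every class gave the required vote.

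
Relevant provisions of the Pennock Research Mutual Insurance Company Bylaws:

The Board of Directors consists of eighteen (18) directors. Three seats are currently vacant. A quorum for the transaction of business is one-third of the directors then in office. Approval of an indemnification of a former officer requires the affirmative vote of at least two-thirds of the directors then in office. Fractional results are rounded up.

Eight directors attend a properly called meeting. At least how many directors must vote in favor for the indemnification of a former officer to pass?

The indemnification of a former officer requires two-thirds of the directors then in office (15).
2/3 of 15 = 10.
(Only 8 can vote, so the indemnification of a former officer cannot pass at this meeting, but the required vote is still 10.)

10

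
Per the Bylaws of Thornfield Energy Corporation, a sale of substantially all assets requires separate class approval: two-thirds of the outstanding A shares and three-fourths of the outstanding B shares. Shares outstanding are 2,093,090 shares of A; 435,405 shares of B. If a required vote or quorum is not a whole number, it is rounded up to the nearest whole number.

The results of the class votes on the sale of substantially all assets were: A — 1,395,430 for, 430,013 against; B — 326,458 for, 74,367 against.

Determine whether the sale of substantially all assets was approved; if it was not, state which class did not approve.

Not approved — the B shares did not give the required vote.

A: 2/3 of 2093090 = 1395393.33, rounded up to 1395394; 1,395,394 required, 1,395,430 in favor — approved.
B: 3/4 of 435405 = 326553.75, rounded up to 326554; 326,554 required, 326,458 in favor — not approved.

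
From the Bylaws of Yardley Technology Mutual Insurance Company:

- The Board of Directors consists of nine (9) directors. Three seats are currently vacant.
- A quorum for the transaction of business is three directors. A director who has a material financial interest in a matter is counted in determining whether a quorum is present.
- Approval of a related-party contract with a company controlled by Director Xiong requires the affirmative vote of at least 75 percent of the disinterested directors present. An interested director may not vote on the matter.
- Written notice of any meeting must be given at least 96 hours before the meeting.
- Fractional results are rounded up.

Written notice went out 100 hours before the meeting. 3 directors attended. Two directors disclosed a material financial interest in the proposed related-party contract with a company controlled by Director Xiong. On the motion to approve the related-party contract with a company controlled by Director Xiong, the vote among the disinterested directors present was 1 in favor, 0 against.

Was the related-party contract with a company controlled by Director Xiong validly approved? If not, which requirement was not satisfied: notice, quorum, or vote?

Valid — all requirements satisfied.

Notice: 100 hours given; 96 required (100 ≥ 96). Satisfied.
Quorum: 3 present (interested directors count toward quorum); quorum is 3. Satisfied.
Vote: the related-party contract with a company controlled by Director Xiong requires three-fourths of the disinterested directors present (3 − 2 = 1). 3/4 of 1 = 0.75, rounded up to 1, so 1 affirmative vote is needed; 1 voted in favor. Satisfied.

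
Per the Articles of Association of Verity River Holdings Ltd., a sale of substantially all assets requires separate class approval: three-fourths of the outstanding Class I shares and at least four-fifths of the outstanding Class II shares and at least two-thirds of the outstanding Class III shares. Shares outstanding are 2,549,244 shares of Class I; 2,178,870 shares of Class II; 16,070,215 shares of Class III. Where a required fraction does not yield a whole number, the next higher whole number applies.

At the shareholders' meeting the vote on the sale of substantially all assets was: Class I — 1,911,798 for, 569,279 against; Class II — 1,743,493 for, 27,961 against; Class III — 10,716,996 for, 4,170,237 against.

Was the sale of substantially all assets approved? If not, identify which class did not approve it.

Class I: 3/4 of 2549244 = 1911933; 1,911,933 required, 1,911,798 in favor — not approved.
Class II: 4/5 of 2178870 = 1743096; 1,743,096 required, 1,743,493 in favor — approved.
Class III: 2/3 of 16070215 = 10713476.67, rounded up to 10713477; 10,713,477 required, 10,716,996 in favor — approved.

Not approved — the Class I shares did not give the required vote.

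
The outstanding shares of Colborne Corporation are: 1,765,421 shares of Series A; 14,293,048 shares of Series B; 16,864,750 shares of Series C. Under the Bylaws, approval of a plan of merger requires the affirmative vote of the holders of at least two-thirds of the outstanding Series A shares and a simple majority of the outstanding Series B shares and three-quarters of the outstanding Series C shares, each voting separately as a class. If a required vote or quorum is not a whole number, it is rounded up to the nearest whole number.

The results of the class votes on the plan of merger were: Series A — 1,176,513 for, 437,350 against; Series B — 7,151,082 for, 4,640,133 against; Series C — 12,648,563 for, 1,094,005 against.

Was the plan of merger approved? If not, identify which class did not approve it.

Series A: 2/3 of 1765421 = 1176947.33, rounded up to 1176948; 1,176,948 required, 1,176,513 in favor — not approved.
Series B: a majority of 14293048 is 7146525; 7,146,525 required, 7,151,082 in favor — approved.
Series C: 3/4 of 16864750 = 12648562.50, rounded up to 12648563; 12,648,563 required, 12,648,563 in favor — approved.

Not approved — the Series A shares did not give the required vote.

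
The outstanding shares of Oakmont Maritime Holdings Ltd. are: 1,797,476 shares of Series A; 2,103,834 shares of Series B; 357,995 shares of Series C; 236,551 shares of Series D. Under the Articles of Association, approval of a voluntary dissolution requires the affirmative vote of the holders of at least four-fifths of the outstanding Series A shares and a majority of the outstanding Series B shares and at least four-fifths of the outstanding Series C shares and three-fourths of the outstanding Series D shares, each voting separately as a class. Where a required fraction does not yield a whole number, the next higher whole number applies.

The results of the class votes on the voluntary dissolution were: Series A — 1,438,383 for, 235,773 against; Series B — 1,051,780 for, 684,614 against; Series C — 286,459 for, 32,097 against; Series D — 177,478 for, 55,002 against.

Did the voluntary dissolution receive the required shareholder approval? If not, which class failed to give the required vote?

Not approved — the Series B shares did not give the required vote.

Series A: 4/5 of 1797476 = 1437980.80, rounded up to 1437981; 1,437,981 required, 1,438,383 in favor — approved.
Series B: a majority of 2103834 is 1051918; 1,051,918 required, 1,051,780 in favor — not approved.
Series C: 4/5 of 357995 = 286396; 286,396 required, 286,459 in favor — approved.
Series D: 3/4 of 236551 = 177413.25, rounded up to 177414; 177,414 required, 177,478 in favor — approved.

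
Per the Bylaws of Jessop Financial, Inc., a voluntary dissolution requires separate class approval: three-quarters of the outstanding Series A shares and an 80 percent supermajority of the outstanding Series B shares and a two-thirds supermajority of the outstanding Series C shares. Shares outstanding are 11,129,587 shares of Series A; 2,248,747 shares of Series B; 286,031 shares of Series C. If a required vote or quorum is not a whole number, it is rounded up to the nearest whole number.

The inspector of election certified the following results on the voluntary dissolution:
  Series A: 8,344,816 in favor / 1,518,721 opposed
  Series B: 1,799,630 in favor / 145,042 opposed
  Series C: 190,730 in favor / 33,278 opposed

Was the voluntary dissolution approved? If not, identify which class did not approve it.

Not approved — the Series A shares did not give the required vote.

Series A: 3/4 of 11129587 = 8347190.25, rounded up to 8347191; 8,347,191 required, 8,344,816 in favor — not approved.
Series B: 4/5 of 2248747 = 1798997.60, rounded up to 1798998; 1,798,998 required, 1,799,630 in favor — approved.
Series C: 2/3 of 286031 = 190687.33, rounded up to 190688; 190,688 required, 190,730 in favor — approved.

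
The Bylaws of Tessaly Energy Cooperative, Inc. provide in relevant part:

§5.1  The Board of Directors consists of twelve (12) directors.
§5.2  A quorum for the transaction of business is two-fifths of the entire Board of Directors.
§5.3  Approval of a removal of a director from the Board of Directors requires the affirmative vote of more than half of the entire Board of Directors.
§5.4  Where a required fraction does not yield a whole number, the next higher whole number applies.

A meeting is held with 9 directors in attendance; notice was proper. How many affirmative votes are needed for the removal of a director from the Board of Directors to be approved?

7

The removal of a director from the Board of Directors requires a majority of the entire Board of Directors (12).
A majority of 12 is 7.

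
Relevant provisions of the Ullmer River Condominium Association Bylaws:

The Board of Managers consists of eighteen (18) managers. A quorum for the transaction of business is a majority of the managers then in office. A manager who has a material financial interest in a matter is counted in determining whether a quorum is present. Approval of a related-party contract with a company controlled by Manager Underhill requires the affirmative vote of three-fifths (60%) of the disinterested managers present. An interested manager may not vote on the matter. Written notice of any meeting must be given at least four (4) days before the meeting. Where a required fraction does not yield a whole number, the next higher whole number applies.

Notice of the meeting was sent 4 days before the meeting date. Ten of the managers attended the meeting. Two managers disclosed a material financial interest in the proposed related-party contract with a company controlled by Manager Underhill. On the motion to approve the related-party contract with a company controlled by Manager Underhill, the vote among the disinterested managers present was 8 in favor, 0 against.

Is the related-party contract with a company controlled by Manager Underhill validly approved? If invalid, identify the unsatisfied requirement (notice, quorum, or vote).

Notice: 4 days given; 4 required (4 ≥ 4). Satisfied.
Quorum: 10 present (interested managers count toward quorum); quorum is 10. Satisfied.
Vote: the related-party contract with a company controlled by Manager Underhill requires three-fifths of the disinterested managers present (10 − 2 = 8). 3/5 of 8 = 4.80, rounded up to 5, so 5 affirmative votes are needed; 8 voted in favor. Satisfied.

Valid — all requirements satisfied.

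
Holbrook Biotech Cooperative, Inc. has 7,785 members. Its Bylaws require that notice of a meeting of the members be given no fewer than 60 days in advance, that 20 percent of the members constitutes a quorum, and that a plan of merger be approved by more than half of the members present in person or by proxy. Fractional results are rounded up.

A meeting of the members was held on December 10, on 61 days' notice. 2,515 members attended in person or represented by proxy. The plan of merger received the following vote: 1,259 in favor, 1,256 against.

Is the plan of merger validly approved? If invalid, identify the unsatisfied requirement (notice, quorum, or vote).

Valid — all requirements satisfied.

Notice: 61 days given; 60 required. Satisfied.
Quorum: 20% of 7,785 = 1,557; 2,515 present. Satisfied.
Vote: requires a majority of those present (2,515); a majority of 2515 is 1258, so 1,258 needed; 1,259 in favor. Satisfied.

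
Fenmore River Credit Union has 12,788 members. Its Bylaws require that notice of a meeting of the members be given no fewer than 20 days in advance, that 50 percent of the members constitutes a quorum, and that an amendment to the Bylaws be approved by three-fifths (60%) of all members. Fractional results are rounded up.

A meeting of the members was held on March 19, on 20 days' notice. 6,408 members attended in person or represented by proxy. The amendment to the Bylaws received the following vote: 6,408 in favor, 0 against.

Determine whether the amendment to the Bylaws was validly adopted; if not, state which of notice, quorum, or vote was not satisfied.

Notice: 20 days given; 20 required. Satisfied.
Quorum: 50% of 12,788 = 6,394; 6,408 present. Satisfied.
Vote: requires three-fifths of all members (12,788); 3/5 of 12788 = 7672.80, rounded up to 7673, so 7,673 needed; 6,408 in favor. Not satisfied.

Invalid — vote requirement not satisfied.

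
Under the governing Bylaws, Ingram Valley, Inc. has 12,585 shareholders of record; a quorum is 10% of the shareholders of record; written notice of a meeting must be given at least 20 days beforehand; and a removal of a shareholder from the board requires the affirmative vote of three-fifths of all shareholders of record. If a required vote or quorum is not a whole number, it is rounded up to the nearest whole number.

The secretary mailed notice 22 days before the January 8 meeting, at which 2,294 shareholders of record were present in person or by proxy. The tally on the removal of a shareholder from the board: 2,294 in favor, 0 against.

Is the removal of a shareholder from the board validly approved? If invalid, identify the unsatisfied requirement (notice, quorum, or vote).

Notice: 22 days given; 20 required. Satisfied.
Quorum: 10% of 12,585 = 1,258.50, rounded up to 1,259; 2,294 present. Satisfied.
Vote: requires three-fifths of all shareholders of record (12,585); 3/5 of 12585 = 7551, so 7,551 needed; 2,294 in favor. Not satisfied.

Invalid — vote requirement not satisfied.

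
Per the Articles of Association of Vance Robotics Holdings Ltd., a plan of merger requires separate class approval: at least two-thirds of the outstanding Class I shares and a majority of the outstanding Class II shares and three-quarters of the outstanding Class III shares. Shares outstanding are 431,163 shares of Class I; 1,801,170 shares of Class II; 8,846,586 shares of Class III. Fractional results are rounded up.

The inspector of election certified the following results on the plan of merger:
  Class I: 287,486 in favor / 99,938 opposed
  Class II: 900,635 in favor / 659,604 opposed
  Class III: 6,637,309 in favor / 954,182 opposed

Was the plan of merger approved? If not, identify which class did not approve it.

Approved — every class gave the required vote.

Class I: 2/3 of 431163 = 287442; 287,442 required, 287,486 in favor — approved.
Class II: a majority of 1801170 is 900586; 900,586 required, 900,635 in favor — approved.
Class III: 3/4 of 8846586 = 6634939.50, rounded up to 6634940; 6,634,940 required, 6,637,309 in favor — approved.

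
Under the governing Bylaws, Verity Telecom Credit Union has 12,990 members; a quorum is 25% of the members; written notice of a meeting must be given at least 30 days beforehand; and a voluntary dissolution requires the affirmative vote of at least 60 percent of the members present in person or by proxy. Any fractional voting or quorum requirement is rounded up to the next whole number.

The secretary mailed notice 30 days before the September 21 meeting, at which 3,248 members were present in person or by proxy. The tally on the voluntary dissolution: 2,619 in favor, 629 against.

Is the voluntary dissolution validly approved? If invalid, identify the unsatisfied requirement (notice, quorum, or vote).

Notice: 30 days given; 30 required. Satisfied.
Quorum: 25% of 12,990 = 3,247.50, rounded up to 3,248; 3,248 present. Satisfied.
Vote: requires three-fifths of those present (3,248); 3/5 of 3248 = 1948.80, rounded up to 1949, so 1,949 needed; 2,619 in favor. Satisfied.

Valid — all requirements satisfied.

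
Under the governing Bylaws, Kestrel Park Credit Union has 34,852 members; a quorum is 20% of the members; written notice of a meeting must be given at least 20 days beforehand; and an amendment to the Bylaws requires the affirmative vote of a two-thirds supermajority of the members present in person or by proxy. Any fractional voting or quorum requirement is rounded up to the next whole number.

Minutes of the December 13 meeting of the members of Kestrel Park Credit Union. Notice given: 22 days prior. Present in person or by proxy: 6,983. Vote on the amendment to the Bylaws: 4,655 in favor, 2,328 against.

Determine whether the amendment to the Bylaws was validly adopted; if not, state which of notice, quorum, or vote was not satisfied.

Invalid — vote requirement not satisfied.

Notice: 22 days given; 20 required. Satisfied.
Quorum: 20% of 34,852 = 6,970.40, rounded up to 6,971; 6,983 present. Satisfied.
Vote: requires two-thirds of those present (6,983); 2/3 of 6983 = 4655.33, rounded up to 4656, so 4,656 needed; 4,655 in favor. Not satisfied.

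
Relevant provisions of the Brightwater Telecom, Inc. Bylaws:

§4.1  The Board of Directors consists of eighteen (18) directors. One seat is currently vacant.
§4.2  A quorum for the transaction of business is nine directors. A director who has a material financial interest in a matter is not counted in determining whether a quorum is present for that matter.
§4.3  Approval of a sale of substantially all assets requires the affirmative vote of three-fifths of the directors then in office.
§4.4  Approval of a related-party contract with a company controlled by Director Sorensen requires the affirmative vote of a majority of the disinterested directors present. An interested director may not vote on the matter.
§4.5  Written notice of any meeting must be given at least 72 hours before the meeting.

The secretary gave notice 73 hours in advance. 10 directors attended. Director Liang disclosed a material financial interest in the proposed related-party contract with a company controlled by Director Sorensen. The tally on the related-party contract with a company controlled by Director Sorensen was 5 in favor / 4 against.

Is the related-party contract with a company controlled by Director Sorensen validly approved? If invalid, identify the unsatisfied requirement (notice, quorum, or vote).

Notice: 73 hours given; 72 required (73 ≥ 72). Satisfied.
Quorum: 10 present, but the 1 interested director does not count, leaving 9. Quorum is 9. Satisfied.
Vote: the related-party contract with a company controlled by Director Sorensen requires a majority of the disinterested directors present (10 − 1 = 9). A majority of 9 is 5, so 5 affirmative votes are needed; 5 voted in favor. Satisfied.

Valid — all requirements satisfied.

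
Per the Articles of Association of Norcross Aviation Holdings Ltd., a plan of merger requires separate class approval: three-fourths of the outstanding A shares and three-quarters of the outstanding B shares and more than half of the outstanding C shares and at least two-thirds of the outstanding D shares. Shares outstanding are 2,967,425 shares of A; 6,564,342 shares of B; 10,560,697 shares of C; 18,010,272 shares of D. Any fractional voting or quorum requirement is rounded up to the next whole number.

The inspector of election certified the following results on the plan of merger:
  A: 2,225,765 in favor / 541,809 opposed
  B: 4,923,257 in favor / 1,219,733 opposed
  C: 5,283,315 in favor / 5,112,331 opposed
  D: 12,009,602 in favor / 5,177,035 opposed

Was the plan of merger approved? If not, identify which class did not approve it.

Approved — every class gave the required vote.

A: 3/4 of 2967425 = 2225568.75, rounded up to 2225569; 2,225,569 required, 2,225,765 in favor — approved.
B: 3/4 of 6564342 = 4923256.50, rounded up to 4923257; 4,923,257 required, 4,923,257 in favor — approved.
C: a majority of 10560697 is 5280349; 5,280,349 required, 5,283,315 in favor — approved.
D: 2/3 of 18010272 = 12006848; 12,006,848 required, 12,009,602 in favor — approved.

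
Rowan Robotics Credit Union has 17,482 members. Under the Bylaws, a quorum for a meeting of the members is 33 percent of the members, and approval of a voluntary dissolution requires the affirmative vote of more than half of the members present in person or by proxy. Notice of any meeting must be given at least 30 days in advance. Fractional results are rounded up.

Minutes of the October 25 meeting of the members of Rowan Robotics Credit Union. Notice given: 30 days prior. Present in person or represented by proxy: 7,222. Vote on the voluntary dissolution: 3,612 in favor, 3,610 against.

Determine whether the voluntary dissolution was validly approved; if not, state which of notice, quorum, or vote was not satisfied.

Valid — all requirements satisfied.

Notice: 30 days given; 30 required. Satisfied.
Quorum: 33% of 17,482 = 5,769.06, rounded up to 5,770; 7,222 present. Satisfied.
Vote: requires a majority of those present (7,222); a majority of 7222 is 3612, so 3,612 needed; 3,612 in favor. Satisfied.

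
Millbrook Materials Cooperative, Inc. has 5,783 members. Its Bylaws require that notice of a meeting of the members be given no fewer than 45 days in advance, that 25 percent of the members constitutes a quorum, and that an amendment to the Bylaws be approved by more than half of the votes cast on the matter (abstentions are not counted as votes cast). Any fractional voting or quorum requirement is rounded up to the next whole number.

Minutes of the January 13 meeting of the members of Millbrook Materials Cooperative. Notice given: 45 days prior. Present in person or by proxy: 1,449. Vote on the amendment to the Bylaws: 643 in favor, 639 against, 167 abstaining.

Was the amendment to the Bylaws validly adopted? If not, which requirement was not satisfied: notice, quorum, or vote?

Notice: 45 days given; 45 required. Satisfied.
Quorum: 25% of 5,783 = 1,445.75, rounded up to 1,446; 1,449 present. Satisfied.
Vote: requires a majority of the votes cast (1,449 − 167 abstaining = 1,282); a majority of 1282 is 642, so 642 needed; 643 in favor. Satisfied.

Valid — all requirements satisfied.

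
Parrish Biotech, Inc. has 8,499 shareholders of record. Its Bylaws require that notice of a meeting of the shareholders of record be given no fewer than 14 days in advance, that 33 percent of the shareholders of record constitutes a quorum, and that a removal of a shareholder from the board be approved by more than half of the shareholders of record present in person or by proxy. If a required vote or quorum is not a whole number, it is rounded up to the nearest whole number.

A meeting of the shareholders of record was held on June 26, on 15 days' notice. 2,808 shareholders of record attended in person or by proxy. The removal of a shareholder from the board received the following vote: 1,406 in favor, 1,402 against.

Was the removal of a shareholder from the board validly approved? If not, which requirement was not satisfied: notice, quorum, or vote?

Valid — all requirements satisfied.

Notice: 15 days given; 14 required. Satisfied.
Quorum: 33% of 8,499 = 2,804.67, rounded up to 2,805; 2,808 present. Satisfied.
Vote: requires a majority of those present (2,808); a majority of 2808 is 1405, so 1,405 needed; 1,406 in favor. Satisfied.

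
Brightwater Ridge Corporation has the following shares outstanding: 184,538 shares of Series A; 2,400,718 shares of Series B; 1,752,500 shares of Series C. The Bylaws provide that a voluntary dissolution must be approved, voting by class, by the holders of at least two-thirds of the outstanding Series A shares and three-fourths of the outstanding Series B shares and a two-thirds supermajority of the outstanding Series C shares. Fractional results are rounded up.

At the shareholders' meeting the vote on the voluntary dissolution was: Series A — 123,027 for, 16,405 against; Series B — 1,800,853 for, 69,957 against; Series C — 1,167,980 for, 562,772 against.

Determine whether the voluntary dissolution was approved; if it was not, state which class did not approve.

Not approved — the Series C shares did not give the required vote.

Series A: 2/3 of 184538 = 123025.33, rounded up to 123026; 123,026 required, 123,027 in favor — approved.
Series B: 3/4 of 2400718 = 1800538.50, rounded up to 1800539; 1,800,539 required, 1,800,853 in favor — approved.
Series C: 2/3 of 1752500 = 1168333.33, rounded up to 1168334; 1,168,334 required, 1,167,980 in favor — not approved.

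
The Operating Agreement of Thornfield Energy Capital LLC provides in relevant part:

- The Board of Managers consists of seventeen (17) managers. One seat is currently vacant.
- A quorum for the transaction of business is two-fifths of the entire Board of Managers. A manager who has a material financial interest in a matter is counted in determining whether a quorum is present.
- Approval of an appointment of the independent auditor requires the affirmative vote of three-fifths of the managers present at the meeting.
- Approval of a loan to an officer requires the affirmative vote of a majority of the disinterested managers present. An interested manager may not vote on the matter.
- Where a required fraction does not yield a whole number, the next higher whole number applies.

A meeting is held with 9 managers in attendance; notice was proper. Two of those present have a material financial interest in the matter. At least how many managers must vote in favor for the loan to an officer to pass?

4

The loan to an officer requires a majority of the disinterested managers present (9 − 2 = 7).
A majority of 7 is 4.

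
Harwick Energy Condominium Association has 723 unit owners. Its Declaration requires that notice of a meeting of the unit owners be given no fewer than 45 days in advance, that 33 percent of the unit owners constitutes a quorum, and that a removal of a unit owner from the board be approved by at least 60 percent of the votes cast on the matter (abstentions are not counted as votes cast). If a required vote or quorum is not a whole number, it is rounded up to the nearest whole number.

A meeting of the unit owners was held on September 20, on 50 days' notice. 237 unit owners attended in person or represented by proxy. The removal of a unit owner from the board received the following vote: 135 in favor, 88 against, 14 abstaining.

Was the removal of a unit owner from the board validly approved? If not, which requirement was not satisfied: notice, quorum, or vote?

Notice: 50 days given; 45 required. Satisfied.
Quorum: 33% of 723 = 238.59, rounded up to 239; 237 present. Not satisfied.
Vote: requires three-fifths of the votes cast (237 − 14 abstaining = 223); 3/5 of 223 = 133.80, rounded up to 134, so 134 needed; 135 in favor. Satisfied.

Invalid — quorum requirement not satisfied.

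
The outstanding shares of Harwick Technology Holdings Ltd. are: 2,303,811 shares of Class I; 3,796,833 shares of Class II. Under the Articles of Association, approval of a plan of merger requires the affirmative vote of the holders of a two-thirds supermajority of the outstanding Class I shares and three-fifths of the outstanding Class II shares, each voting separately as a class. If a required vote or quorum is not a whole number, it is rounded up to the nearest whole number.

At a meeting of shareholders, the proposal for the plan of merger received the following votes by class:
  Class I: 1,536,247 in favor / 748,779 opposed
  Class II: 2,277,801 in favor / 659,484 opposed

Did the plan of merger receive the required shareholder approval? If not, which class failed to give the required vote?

Not approved — the Class II shares did not give the required vote.

Class I: 2/3 of 2303811 = 1535874; 1,535,874 required, 1,536,247 in favor — approved.
Class II: 3/5 of 3796833 = 2278099.80, rounded up to 2278100; 2,278,100 required, 2,277,801 in favor — not approved.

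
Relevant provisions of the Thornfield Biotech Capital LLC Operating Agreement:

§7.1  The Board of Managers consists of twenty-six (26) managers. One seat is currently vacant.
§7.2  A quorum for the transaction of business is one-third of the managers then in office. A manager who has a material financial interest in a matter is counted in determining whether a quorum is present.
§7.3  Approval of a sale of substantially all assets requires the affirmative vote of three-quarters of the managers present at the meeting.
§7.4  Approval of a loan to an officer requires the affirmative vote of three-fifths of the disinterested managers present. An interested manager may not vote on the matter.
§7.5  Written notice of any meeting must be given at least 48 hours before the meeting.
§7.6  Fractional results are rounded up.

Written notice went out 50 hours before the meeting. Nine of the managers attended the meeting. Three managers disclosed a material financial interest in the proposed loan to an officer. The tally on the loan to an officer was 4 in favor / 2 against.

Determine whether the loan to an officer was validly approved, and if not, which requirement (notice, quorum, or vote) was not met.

Valid — all requirements satisfied.

Notice: 50 hours given; 48 required (50 ≥ 48). Satisfied.
Quorum: 9 present (interested managers count toward quorum); quorum is 9. Satisfied.
Vote: the loan to an officer requires three-fifths of the disinterested managers present (9 − 3 = 6). 3/5 of 6 = 3.60, rounded up to 4, so 4 affirmative votes are needed; 4 voted in favor. Satisfied.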